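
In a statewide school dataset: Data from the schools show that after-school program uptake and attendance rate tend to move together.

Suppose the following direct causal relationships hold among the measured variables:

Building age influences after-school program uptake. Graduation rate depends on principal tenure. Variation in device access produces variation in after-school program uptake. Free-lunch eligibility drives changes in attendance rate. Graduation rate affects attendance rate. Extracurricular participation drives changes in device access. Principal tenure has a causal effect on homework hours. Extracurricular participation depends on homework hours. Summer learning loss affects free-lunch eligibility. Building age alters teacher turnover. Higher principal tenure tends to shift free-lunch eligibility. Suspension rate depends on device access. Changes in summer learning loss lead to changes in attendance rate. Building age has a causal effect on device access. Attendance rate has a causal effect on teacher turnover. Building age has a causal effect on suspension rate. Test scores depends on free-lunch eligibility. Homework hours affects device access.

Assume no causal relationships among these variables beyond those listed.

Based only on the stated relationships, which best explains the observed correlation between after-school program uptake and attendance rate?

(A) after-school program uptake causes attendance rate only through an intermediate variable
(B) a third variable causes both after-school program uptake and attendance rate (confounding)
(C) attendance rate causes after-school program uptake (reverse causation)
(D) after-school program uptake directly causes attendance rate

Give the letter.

Principal tenure causes after-school program uptake (principal tenure → homework hours → device access → after-school program uptake) and attendance rate (principal tenure → graduation rate → attendance rate) — a common cause creating the correlation.
There is no stated path from after-school program uptake to attendance rate or from attendance rate to after-school program uptake, so neither direct nor reverse causation applies.

B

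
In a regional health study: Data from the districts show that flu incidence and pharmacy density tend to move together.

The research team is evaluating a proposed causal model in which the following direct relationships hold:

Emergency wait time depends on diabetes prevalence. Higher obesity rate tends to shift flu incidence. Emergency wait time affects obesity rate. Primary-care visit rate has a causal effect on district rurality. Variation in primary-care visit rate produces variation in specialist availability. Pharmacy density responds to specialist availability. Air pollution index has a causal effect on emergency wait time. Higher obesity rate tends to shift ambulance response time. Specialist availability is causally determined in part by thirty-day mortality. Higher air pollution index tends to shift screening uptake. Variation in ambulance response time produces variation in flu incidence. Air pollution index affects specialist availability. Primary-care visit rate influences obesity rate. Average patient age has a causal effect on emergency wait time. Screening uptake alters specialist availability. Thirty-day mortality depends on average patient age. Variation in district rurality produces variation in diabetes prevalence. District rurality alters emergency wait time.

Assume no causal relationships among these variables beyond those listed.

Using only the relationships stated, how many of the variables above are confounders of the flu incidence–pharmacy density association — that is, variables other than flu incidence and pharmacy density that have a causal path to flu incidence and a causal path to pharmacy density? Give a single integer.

3

The common causes are: air pollution index (to flu incidence via air pollution index → emergency wait time → obesity rate → flu incidence; to pharmacy density via air pollution index → specialist availability → pharmacy density); average patient age (to flu incidence via average patient age → emergency wait time → obesity rate → flu incidence; to pharmacy density via average patient age → thirty-day mortality → specialist availability → pharmacy density); primary-care visit rate (to flu incidence via primary-care visit rate → obesity rate → flu incidence; to pharmacy density via primary-care visit rate → specialist availability → pharmacy density).
Every other variable lacks a causal path to at least one of flu incidence and pharmacy density.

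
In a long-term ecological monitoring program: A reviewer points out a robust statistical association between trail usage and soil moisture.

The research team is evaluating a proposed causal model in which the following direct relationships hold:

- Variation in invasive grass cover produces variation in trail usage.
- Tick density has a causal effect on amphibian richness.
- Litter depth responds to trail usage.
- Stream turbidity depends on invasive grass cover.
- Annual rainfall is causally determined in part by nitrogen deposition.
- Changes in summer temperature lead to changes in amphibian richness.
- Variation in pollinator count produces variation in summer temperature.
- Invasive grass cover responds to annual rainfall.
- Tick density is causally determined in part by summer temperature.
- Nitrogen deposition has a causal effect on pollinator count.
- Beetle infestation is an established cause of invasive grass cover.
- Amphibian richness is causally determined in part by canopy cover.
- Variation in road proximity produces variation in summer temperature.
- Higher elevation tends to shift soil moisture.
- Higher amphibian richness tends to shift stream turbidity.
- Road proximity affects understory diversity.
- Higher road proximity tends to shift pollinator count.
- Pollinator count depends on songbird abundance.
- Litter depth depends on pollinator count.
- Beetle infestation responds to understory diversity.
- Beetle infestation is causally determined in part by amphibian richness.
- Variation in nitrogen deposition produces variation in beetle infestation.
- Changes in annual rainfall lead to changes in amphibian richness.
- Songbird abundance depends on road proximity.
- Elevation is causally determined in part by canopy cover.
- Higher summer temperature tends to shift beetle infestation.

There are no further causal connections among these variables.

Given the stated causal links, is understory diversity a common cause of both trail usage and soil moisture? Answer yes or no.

no

Understory diversity has no stated causal path to soil moisture. A confounder must cause both variables, so understory diversity does not qualify.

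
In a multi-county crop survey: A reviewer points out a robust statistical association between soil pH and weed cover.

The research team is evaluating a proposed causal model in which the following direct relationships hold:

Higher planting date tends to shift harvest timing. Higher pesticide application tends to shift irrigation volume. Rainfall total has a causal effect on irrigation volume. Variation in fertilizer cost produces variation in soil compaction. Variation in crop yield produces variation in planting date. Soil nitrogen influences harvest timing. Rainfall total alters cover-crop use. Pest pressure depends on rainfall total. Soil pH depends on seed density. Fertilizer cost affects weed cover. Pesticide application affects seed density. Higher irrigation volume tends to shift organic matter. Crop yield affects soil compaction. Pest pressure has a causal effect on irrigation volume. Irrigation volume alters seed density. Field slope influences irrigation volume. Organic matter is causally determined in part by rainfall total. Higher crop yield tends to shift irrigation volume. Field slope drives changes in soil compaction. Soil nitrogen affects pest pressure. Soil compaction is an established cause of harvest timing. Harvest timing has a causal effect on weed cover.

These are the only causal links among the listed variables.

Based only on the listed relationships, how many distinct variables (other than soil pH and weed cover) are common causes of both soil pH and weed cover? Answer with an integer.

The common causes are: crop yield (to soil pH via crop yield → irrigation volume → seed density → soil pH; to weed cover via crop yield → soil compaction → harvest timing → weed cover); field slope (to soil pH via field slope → irrigation volume → seed density → soil pH; to weed cover via field slope → soil compaction → harvest timing → weed cover); soil nitrogen (to soil pH via soil nitrogen → pest pressure → irrigation volume → seed density → soil pH; to weed cover via soil nitrogen → harvest timing → weed cover).
Every other variable lacks a causal path to at least one of soil pH and weed cover.

3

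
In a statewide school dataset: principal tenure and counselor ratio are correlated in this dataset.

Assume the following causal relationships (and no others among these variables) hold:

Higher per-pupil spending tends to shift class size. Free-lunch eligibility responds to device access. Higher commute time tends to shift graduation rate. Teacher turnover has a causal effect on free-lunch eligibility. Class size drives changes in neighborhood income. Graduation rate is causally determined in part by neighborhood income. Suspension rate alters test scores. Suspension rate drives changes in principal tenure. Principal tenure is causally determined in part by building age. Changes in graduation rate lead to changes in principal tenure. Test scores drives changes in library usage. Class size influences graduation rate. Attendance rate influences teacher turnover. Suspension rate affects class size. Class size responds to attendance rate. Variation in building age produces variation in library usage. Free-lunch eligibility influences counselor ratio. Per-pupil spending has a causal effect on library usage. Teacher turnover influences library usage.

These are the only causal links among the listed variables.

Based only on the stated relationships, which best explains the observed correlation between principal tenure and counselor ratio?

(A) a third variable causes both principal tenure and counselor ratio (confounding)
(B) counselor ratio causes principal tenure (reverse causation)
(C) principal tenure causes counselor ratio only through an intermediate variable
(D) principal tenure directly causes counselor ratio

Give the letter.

A

Attendance rate causes principal tenure (attendance rate → class size → graduation rate → principal tenure) and counselor ratio (attendance rate → teacher turnover → free-lunch eligibility → counselor ratio) — a common cause creating the correlation.
There is no stated path from principal tenure to counselor ratio or from counselor ratio to principal tenure, so neither direct nor reverse causation applies.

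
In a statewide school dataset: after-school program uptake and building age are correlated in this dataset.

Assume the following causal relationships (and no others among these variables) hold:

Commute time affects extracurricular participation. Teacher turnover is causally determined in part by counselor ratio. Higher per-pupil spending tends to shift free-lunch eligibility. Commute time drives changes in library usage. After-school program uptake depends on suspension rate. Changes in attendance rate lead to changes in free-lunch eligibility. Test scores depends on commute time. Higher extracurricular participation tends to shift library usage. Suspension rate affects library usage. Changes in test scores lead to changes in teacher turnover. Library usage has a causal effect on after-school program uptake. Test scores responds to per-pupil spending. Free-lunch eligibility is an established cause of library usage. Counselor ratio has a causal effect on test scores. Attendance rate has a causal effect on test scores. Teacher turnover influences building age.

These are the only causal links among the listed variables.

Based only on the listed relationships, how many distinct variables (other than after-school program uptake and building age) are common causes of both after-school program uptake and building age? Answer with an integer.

3

The common causes are: attendance rate (to after-school program uptake via attendance rate → free-lunch eligibility → library usage → after-school program uptake; to building age via attendance rate → test scores → teacher turnover → building age); commute time (to after-school program uptake via commute time → library usage → after-school program uptake; to building age via commute time → test scores → teacher turnover → building age); per-pupil spending (to after-school program uptake via per-pupil spending → free-lunch eligibility → library usage → after-school program uptake; to building age via per-pupil spending → test scores → teacher turnover → building age).
Every other variable lacks a causal path to at least one of after-school program uptake and building age.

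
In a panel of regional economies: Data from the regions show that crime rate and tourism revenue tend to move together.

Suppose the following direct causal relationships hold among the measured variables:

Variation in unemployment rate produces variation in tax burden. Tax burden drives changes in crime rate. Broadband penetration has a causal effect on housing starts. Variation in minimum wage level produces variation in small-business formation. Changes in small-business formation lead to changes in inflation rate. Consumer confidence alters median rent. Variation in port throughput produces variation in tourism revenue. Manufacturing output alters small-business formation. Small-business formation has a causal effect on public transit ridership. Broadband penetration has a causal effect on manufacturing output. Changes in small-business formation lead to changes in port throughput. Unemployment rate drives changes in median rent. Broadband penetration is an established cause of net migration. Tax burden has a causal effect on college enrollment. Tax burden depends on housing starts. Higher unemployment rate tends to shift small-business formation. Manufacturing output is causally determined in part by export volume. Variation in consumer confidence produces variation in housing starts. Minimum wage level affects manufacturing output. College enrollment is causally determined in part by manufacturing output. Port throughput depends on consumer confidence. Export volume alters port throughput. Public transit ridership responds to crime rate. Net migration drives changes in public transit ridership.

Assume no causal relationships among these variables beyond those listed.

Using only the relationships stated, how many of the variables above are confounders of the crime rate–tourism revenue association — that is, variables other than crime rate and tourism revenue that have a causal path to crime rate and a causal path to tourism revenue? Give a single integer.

3

The common causes are: broadband penetration (to crime rate via broadband penetration → housing starts → tax burden → crime rate; to tourism revenue via broadband penetration → manufacturing output → small-business formation → port throughput → tourism revenue); consumer confidence (to crime rate via consumer confidence → housing starts → tax burden → crime rate; to tourism revenue via consumer confidence → port throughput → tourism revenue); unemployment rate (to crime rate via unemployment rate → tax burden → crime rate; to tourism revenue via unemployment rate → small-business formation → port throughput → tourism revenue).
Every other variable lacks a causal path to at least one of crime rate and tourism revenue.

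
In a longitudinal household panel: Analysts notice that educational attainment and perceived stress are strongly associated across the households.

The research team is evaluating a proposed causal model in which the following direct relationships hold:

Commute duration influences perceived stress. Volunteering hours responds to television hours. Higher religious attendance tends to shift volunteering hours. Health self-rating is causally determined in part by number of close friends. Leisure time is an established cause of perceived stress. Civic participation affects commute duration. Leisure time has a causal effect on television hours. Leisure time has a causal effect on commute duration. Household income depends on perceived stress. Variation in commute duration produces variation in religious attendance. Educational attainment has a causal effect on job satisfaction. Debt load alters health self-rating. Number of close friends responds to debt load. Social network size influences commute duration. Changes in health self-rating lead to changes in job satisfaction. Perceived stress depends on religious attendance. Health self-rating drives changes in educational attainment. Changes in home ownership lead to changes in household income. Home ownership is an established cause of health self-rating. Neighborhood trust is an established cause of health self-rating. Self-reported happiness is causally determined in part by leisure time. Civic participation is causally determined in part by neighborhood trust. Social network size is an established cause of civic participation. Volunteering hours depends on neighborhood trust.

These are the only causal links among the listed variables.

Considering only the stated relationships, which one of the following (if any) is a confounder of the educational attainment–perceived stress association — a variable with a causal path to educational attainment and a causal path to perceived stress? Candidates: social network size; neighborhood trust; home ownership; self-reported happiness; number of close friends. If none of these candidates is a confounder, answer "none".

neighborhood trust

Neighborhood trust causes educational attainment (neighborhood trust → health self-rating → educational attainment) and also causes perceived stress (neighborhood trust → civic participation → commute duration → perceived stress); it is a common cause of both.
Each of the other candidates lacks a causal path to at least one of educational attainment and perceived stress, so they do not confound the relationship.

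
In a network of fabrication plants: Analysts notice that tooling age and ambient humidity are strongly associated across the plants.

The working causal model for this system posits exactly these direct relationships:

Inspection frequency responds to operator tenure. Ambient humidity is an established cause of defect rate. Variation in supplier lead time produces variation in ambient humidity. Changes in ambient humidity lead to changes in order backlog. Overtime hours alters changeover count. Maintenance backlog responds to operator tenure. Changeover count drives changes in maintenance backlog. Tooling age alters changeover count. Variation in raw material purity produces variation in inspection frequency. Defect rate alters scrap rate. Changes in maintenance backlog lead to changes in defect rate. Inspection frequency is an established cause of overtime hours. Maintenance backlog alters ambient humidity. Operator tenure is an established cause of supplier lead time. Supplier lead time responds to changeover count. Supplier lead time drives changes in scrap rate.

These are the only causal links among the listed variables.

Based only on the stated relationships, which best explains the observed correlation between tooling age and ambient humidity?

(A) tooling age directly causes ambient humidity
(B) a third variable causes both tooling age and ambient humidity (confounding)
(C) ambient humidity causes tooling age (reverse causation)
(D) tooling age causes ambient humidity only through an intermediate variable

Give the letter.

Tooling age reaches ambient humidity through tooling age → changeover count → supplier lead time → ambient humidity — an indirect causal chain with no direct tooling age → ambient humidity link. No variable causes both tooling age and ambient humidity, so confounding is ruled out; the effect is mediated.

D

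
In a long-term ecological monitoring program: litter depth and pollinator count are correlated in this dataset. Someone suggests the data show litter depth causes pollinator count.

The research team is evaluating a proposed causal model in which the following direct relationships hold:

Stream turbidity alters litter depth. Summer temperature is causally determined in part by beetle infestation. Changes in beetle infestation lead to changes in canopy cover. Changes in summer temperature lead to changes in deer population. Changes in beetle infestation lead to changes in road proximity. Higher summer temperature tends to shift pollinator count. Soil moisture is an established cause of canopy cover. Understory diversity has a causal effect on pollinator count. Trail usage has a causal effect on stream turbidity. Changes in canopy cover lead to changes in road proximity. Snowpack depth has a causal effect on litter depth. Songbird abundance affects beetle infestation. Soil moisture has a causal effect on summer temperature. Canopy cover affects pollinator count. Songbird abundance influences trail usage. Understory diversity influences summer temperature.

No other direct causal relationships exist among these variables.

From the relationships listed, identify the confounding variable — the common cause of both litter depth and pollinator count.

songbird abundance

Songbird abundance has a causal path to litter depth (songbird abundance → trail usage → stream turbidity → litter depth) and a separate causal path to pollinator count (songbird abundance → beetle infestation → summer temperature → pollinator count), so it is a common cause of both.
No stated relationship gives litter depth a causal route to pollinator count, so the correlation is explained by the shared upstream cause rather than a direct effect.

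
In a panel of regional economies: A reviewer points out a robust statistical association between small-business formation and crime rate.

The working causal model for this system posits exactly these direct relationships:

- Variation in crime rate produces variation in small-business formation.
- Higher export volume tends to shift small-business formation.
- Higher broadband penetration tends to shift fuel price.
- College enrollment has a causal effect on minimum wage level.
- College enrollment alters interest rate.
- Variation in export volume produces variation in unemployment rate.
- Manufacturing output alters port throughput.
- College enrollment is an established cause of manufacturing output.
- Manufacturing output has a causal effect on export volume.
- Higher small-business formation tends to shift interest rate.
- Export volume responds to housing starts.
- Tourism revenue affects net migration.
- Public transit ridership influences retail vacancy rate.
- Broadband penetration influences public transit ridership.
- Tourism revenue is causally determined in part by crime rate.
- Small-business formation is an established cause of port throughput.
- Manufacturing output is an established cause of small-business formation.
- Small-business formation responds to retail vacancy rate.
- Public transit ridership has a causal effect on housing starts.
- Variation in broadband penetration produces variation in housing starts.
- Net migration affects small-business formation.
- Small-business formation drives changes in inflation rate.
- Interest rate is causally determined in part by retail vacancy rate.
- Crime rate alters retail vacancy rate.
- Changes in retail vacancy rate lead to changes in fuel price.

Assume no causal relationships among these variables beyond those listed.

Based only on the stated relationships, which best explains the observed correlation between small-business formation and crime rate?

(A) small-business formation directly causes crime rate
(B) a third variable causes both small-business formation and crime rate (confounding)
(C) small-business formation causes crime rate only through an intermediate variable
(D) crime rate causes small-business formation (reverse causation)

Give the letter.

The stated link runs crime rate → small-business formation; small-business formation has no causal path to crime rate. No variable causes both, so confounding is ruled out. The correlation reflects reverse causation.

D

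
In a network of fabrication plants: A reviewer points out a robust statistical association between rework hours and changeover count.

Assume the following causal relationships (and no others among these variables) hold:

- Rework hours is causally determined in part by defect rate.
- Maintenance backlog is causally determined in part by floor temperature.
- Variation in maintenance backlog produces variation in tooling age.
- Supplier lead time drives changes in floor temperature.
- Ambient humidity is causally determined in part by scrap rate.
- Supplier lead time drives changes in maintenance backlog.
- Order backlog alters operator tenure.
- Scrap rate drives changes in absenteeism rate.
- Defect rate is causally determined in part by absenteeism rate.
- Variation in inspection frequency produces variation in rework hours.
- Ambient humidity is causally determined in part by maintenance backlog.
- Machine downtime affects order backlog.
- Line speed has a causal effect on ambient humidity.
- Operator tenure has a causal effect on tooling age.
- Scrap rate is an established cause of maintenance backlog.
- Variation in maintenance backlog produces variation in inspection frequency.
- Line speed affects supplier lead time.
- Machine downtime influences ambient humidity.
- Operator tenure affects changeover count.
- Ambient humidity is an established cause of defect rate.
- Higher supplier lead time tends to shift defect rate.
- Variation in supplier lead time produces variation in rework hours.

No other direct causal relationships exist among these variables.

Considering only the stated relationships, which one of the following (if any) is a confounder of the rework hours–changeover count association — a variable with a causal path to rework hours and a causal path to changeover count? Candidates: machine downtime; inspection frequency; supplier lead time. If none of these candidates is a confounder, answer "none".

machine downtime

Machine downtime causes rework hours (machine downtime → ambient humidity → defect rate → rework hours) and also causes changeover count (machine downtime → order backlog → operator tenure → changeover count); it is a common cause of both.
Each of the other candidates lacks a causal path to at least one of rework hours and changeover count, so they do not confound the relationship.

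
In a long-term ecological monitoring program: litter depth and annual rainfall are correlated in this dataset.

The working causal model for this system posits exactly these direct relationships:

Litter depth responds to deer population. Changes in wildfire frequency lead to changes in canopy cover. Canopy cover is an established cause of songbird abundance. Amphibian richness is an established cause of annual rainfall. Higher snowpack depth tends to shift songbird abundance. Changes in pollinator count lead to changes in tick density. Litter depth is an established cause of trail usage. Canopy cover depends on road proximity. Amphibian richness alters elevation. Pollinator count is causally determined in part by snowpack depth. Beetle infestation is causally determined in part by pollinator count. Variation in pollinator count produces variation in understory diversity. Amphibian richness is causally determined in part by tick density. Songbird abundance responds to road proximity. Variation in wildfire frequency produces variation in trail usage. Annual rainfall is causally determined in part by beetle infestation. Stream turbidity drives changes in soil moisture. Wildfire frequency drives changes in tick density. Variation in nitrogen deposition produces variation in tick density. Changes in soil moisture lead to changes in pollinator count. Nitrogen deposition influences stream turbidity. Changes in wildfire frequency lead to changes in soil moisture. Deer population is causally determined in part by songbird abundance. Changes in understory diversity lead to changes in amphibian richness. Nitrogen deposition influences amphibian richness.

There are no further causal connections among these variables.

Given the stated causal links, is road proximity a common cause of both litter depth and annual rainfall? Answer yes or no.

no

Road proximity has no stated causal path to annual rainfall. A confounder must cause both variables, so road proximity does not qualify.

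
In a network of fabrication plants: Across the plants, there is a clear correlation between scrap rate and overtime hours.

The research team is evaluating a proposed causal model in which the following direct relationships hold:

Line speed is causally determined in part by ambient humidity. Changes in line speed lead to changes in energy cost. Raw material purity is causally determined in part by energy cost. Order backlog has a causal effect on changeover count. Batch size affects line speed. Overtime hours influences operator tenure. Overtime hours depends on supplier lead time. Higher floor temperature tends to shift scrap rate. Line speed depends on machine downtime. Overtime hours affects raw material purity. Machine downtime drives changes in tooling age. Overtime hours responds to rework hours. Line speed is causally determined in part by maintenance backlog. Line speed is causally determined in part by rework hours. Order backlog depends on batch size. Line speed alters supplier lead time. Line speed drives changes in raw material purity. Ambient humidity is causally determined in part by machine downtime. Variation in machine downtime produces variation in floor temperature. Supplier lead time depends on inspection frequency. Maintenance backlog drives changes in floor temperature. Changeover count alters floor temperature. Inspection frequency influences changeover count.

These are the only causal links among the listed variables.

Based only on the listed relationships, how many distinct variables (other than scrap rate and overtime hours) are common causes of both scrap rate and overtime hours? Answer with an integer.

The common causes are: batch size (to scrap rate via batch size → order backlog → changeover count → floor temperature → scrap rate; to overtime hours via batch size → line speed → supplier lead time → overtime hours); inspection frequency (to scrap rate via inspection frequency → changeover count → floor temperature → scrap rate; to overtime hours via inspection frequency → supplier lead time → overtime hours); machine downtime (to scrap rate via machine downtime → floor temperature → scrap rate; to overtime hours via machine downtime → line speed → supplier lead time → overtime hours); maintenance backlog (to scrap rate via maintenance backlog → floor temperature → scrap rate; to overtime hours via maintenance backlog → line speed → supplier lead time → overtime hours).
Every other variable lacks a causal path to at least one of scrap rate and overtime hours.

4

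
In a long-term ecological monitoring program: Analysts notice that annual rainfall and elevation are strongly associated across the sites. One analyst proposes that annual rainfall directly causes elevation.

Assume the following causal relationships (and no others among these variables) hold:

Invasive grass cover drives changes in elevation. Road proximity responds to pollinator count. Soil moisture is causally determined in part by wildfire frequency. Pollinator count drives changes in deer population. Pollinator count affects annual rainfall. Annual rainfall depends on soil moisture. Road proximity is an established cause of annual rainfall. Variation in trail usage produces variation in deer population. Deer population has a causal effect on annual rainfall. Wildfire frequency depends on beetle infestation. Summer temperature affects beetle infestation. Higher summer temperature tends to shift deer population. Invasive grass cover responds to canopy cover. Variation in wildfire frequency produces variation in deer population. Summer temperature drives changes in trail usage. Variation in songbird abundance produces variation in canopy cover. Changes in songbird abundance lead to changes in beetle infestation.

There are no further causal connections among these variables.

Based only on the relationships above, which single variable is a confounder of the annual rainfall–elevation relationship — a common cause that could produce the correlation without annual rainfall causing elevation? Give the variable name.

Songbird abundance has a causal path to annual rainfall (songbird abundance → beetle infestation → wildfire frequency → soil moisture → annual rainfall) and a separate causal path to elevation (songbird abundance → canopy cover → invasive grass cover → elevation), so it is a common cause of both.
No stated relationship gives annual rainfall a causal route to elevation, so the correlation is explained by the shared upstream cause rather than a direct effect.

songbird abundance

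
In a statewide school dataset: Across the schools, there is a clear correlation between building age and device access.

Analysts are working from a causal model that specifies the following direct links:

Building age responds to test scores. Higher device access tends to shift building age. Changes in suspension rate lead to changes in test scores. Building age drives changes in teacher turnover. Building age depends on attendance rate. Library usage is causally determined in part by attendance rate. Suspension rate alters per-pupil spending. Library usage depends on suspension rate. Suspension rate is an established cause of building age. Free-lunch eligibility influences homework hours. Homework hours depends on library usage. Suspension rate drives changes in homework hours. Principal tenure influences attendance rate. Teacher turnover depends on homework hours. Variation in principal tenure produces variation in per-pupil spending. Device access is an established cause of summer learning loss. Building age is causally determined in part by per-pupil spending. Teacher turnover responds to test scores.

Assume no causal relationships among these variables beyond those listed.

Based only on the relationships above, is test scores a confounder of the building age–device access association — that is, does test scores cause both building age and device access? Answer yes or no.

Test scores has no stated causal path to device access. A confounder must cause both variables, so test scores does not qualify.

no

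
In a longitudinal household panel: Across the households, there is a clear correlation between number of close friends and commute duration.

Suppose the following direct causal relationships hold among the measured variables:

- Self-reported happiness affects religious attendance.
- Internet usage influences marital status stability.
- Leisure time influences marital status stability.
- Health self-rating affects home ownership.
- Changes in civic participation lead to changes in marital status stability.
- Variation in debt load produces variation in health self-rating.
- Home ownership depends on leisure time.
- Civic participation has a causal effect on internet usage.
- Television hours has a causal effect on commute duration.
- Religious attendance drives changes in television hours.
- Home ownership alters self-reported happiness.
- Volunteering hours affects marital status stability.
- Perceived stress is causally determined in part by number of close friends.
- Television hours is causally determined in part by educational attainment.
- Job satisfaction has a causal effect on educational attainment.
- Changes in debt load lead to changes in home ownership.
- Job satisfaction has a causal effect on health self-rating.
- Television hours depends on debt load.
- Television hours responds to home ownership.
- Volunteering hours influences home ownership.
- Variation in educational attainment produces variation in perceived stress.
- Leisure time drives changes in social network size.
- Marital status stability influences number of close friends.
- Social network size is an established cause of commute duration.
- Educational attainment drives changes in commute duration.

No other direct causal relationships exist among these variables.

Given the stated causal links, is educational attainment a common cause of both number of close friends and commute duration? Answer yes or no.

no

Educational attainment has no stated causal path to number of close friends. A confounder must cause both variables, so educational attainment does not qualify.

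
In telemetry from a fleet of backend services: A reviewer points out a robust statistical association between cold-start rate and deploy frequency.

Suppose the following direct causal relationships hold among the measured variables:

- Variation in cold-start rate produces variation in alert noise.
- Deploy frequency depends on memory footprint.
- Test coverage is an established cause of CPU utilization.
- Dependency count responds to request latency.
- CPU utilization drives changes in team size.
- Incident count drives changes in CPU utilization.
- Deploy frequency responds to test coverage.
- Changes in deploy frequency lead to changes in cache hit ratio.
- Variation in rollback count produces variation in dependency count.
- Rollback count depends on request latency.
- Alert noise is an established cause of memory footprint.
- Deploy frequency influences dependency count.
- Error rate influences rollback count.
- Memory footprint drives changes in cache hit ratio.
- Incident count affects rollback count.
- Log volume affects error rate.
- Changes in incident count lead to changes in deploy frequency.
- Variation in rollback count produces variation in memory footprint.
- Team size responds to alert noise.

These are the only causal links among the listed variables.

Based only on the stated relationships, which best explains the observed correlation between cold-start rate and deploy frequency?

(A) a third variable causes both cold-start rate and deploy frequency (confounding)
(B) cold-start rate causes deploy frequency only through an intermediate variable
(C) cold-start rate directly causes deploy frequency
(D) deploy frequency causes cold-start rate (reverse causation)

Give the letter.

B

Cold-start rate reaches deploy frequency through cold-start rate → alert noise → memory footprint → deploy frequency — an indirect causal chain with no direct cold-start rate → deploy frequency link. No variable causes both cold-start rate and deploy frequency, so confounding is ruled out; the effect is mediated.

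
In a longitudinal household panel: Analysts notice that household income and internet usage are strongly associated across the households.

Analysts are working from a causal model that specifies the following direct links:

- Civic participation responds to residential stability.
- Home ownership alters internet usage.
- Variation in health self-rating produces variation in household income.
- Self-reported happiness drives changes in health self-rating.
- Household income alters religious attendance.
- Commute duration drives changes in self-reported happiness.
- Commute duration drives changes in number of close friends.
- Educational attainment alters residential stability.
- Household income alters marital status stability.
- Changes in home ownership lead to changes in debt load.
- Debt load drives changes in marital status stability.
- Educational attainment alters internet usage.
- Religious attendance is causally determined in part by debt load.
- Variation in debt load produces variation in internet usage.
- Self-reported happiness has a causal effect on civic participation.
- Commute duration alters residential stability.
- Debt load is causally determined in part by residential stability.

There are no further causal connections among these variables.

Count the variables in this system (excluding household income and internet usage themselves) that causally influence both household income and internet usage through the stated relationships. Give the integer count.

The common causes are: commute duration (to household income via commute duration → self-reported happiness → health self-rating → household income; to internet usage via commute duration → residential stability → debt load → internet usage).
Every other variable lacks a causal path to at least one of household income and internet usage.

1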